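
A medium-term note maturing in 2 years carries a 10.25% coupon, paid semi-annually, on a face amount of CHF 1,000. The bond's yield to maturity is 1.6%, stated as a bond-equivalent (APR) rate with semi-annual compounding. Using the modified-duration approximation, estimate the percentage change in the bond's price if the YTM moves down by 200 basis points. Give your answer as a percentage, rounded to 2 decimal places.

Periodic yield y = 0.008. Modified duration first:
  t   CF        PV=CF/(1+0.008)^t    t·PV
  1        51.25        50.8433        50.8433
  2        51.25        50.4397       100.8795
  3        51.25        50.0394       150.1183
  4     1,051.25     1,018.2722     4,073.0887
  Σ                  1,169.5946     4,374.9297
P = 1,169.5946; D_Mac = 3.74055 half-year periods = 1.87028 yrs; D_mod = 1.87028/(1+0.008) = 1.85543 yrs.
ΔP/P ≈ -D_mod · Δy = -1.85543 × (-0.02) = +0.037109 = +3.7109%.

+3.71%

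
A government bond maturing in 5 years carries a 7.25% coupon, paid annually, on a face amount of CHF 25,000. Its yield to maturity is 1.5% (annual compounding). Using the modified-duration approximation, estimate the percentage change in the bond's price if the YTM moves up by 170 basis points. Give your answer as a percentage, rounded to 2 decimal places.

-7.45%

Periodic yield y = 0.015. Modified duration first:
  t   CF        PV=CF/(1+0.015)^t    t·PV
  1     1,812.50     1,785.7143     1,785.7143
  2     1,812.50     1,759.3244     3,518.6488
  3     1,812.50     1,733.3246     5,199.9737
  4     1,812.50     1,707.7089     6,830.8357
  5    26,812.50    24,888.9800   124,444.8999
  Σ                 31,875.0521   141,780.0723
P = 31,875.0521; D_Mac = 4.44799 yrs; D_mod = 4.44799/(1+0.015) = 4.38226 yrs.
ΔP/P ≈ -D_mod · Δy = -4.38226 × (+0.017) = -0.074498 = -7.4498%.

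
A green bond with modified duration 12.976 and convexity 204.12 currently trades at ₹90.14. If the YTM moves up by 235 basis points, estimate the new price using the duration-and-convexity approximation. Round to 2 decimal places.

₹67.73

Duration effect: -D_mod·Δy = -12.976 × (+0.0235) = -0.304936
Convexity effect: ½·C·(Δy)² = 0.5 × 204.12 × (0.0235)² = +0.056362635
ΔP/P ≈ -0.304936 + 0.056362635 = -0.248573365
New price ≈ 90.14 × (1 - 0.248573365) = 67.7335968789.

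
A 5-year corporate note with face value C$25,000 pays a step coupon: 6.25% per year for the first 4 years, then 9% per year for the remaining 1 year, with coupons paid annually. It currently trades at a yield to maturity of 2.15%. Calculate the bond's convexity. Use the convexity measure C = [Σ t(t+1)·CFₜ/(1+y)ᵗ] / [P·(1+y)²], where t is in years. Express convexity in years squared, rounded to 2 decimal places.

With y = 0.0215:
  t   CF        PV=CF/(1+0.0215)^t    t·PV        t(t+1)·PV
  1     1,562.50     1,529.6133     1,529.6133       3,059.2266
  2     1,562.50     1,497.4188     2,994.8376       8,984.5129
  3     1,562.50     1,465.9019     4,397.7058      17,590.8230
  4     1,562.50     1,435.0484     5,740.1935      28,700.9676
  5    27,250.00    24,500.4833   122,502.4166     735,014.4996
  Σ                 30,428.4657   137,164.7668     793,350.0297
P = 30,428.4657.
Convexity = Σ t(t+1)·PV / [P·(1+y)²] = 793,350.0297 / (30,428.4657 × 1.043462) = 24.98665.

24.99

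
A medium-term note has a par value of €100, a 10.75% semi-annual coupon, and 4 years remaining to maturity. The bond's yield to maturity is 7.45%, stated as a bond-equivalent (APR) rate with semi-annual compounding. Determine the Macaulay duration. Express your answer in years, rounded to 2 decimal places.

Periodic yield y = 0.03725. Discount each cash flow and weight by its period:
  t   CF        PV=CF/(1+0.03725)^t    t·PV
  1        5.375         5.1820         5.1820
  2        5.375         4.9959         9.9918
  3        5.375         4.8165        14.4494
  4        5.375         4.6435        18.5740
  5        5.375         4.4767        22.3837
  6        5.375         4.3160        25.8958
  7        5.375         4.1610        29.1268
  8      105.375        78.6448       629.1584
  Σ                    111.2363       754.7617
Price P = Σ PV = 111.2363.
Macaulay duration = Σ(t·PV) / P = 754.7617 / 111.2363 = 6.78521 half-year periods.
In years: 6.78521 / 2 = 3.39261 years.

3.39 years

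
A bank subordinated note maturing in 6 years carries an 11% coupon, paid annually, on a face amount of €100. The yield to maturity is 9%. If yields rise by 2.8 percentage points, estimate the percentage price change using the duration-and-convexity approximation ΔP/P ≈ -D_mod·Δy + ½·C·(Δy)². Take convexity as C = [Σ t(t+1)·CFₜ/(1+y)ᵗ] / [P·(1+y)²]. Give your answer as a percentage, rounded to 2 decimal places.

With y = 0.09:
  t   CF        PV=CF/(1+0.09)^t    t·PV        t(t+1)·PV
  1        11.00        10.0917        10.0917          20.1835
  2        11.00         9.2585        18.5170          55.5509
  3        11.00         8.4940        25.4821         101.9282
  4        11.00         7.7927        31.1707         155.8535
  5        11.00         7.1492        35.7462         214.4774
  6       111.00        66.1857       397.1140       2,779.7983
  Σ                    108.9718       518.1217       3,327.7918
P = 108.9718; D_Mac = 4.75464 yrs; D_mod = 4.36205 yrs; C = 25.70330.
Duration effect: -4.36205 × (+0.028) = -0.122138
Convexity effect: 0.5 × 25.70330 × (0.028)² = +0.0100757
ΔP/P ≈ -0.122138 + 0.0100757 = -0.112062 = -11.2062%.

-11.21%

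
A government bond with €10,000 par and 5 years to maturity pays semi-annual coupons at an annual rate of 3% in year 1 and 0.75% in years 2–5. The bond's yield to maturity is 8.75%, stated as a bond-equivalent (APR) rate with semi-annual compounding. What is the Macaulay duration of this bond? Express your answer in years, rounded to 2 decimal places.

Periodic yield y = 0.04375. Discount each cash flow and weight by its period:
  t   CF        PV=CF/(1+0.04375)^t    t·PV
  1       150.00       143.7126       143.7126
  2       150.00       137.6887       275.3774
  3        37.50        32.9793        98.9380
  4        37.50        31.5970       126.3878
  5        37.50        30.2725       151.3627
  6        37.50        29.0036       174.0218
  7        37.50        27.7879       194.5154
  8        37.50        26.6231       212.9852
  9        37.50        25.5072       229.5648
  10   10,037.50     6,541.2489    65,412.4888
  Σ                  7,026.4209    67,019.3544
Price P = Σ PV = 7,026.4209.
Macaulay duration = Σ(t·PV) / P = 67,019.3544 / 7,026.4209 = 9.53819 half-year periods.
In years: 9.53819 / 2 = 4.76910 years.

4.77 years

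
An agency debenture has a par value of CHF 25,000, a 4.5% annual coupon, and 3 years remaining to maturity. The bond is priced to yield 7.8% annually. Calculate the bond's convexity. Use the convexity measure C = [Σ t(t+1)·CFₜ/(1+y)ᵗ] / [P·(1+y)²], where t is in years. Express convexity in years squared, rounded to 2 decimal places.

With y = 0.078:
  t   CF        PV=CF/(1+0.078)^t    t·PV        t(t+1)·PV
  1     1,125.00     1,043.5993     1,043.5993       2,087.1985
  2     1,125.00       968.0884     1,936.1767       5,808.5302
  3    26,125.00    20,854.5113    62,563.5338     250,254.1353
  Σ                 22,866.1989    65,543.3098     258,149.8640
P = 22,866.1989.
Convexity = Σ t(t+1)·PV / [P·(1+y)²] = 258,149.8640 / (22,866.1989 × 1.162084) = 9.71495.

9.71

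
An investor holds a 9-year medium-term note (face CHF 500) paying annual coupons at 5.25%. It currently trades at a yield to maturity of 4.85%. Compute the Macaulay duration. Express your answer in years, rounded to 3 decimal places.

Periodic yield y = 0.0485. Discount each cash flow and weight by its year:
  t   CF        PV=CF/(1+0.0485)^t    t·PV
  1        26.25        25.0358        25.0358
  2        26.25        23.8777        47.7554
  3        26.25        22.7732        68.3196
  4        26.25        21.7198        86.8791
  5        26.25        20.7151       103.5755
  6        26.25        19.7569       118.5414
  7        26.25        18.8430       131.9011
  8        26.25        17.9714       143.7712
  9       526.25       343.6182     3,092.5641
  Σ                    514.3111     3,818.3431
Price P = Σ PV = 514.3111.
Macaulay duration = Σ(t·PV) / P = 3,818.3431 / 514.3111 = 7.42419 years.

7.424 years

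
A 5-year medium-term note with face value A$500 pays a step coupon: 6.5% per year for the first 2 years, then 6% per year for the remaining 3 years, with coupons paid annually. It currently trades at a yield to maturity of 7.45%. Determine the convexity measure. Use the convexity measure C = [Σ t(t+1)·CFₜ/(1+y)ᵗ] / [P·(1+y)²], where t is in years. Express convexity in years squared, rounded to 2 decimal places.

With y = 0.0745:
  t   CF        PV=CF/(1+0.0745)^t    t·PV        t(t+1)·PV
  1        32.50        30.2466        30.2466          60.4933
  2        32.50        28.1495        56.2990         168.8969
  3        30.00        24.1825        72.5476         290.1905
  4        30.00        22.5059        90.0234         450.1172
  5       530.00       370.0358     1,850.1791      11,101.0747
  Σ                    475.1203     2,099.2958      12,070.7726
P = 475.1203.
Convexity = Σ t(t+1)·PV / [P·(1+y)²] = 12,070.7726 / (475.1203 × 1.154550) = 22.00486.

22.00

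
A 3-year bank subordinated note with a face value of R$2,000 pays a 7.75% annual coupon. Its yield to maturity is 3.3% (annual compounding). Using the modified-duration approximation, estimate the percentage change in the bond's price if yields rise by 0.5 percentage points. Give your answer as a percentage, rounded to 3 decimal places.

-1.356%

Periodic yield y = 0.033. Modified duration first:
  t   CF        PV=CF/(1+0.033)^t    t·PV
  1       155.00       150.0484       150.0484
  2       155.00       145.2550       290.5100
  3     2,155.00     1,954.9980     5,864.9939
  Σ                  2,250.3014     6,305.5523
P = 2,250.3014; D_Mac = 2.80209 yrs; D_mod = 2.80209/(1+0.033) = 2.71258 yrs.
ΔP/P ≈ -D_mod · Δy = -2.71258 × (+0.005) = -0.013563 = -1.3563%.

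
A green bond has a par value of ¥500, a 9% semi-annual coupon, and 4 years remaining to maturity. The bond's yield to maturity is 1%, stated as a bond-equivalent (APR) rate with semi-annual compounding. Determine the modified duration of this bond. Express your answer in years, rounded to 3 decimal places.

3.510 years

Periodic yield y = 0.005. First find Macaulay duration:
  t   CF        PV=CF/(1+0.005)^t    t·PV
  1        22.50        22.3881        22.3881
  2        22.50        22.2767        44.5534
  3        22.50        22.1658        66.4975
  4        22.50        22.0556        88.2223
  5        22.50        21.9458       109.7292
  6        22.50        21.8367       131.0199
  7        22.50        21.7280       152.0961
  8       522.50       502.0625     4,016.5002
  Σ                    656.4592     4,631.0066
P = 656.4592; Macaulay duration = 4,631.0066 / 656.4592 = 7.05452 half-year periods = 3.52726 years.
Modified duration = D_Mac / (1 + y) = 3.52726 / 1.005 = 3.50971 years.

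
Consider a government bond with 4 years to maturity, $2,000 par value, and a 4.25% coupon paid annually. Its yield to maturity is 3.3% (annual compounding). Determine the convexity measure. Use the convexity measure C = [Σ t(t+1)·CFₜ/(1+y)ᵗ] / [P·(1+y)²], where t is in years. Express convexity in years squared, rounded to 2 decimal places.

17.29

With y = 0.033:
  t   CF        PV=CF/(1+0.033)^t    t·PV        t(t+1)·PV
  1        85.00        82.2846        82.2846         164.5692
  2        85.00        79.6560       159.3119         477.9358
  3        85.00        77.1113       231.3339         925.3355
  4     2,085.00     1,831.0693     7,324.2771      36,621.3853
  Σ                  2,070.1211     7,797.2075      38,189.2258
P = 2,070.1211.
Convexity = Σ t(t+1)·PV / [P·(1+y)²] = 38,189.2258 / (2,070.1211 × 1.067089) = 17.28799.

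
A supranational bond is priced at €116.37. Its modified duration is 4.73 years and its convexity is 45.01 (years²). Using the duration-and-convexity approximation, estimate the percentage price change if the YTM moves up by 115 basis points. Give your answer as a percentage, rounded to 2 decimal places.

Duration effect: -D_mod·Δy = -4.73 × (+0.0115) = -0.054395
Convexity effect: ½·C·(Δy)² = 0.5 × 45.01 × (0.0115)² = +0.00297628625
ΔP/P ≈ -0.054395 + 0.00297628625 = -0.05141871375
= -5.141871375%.

-5.14%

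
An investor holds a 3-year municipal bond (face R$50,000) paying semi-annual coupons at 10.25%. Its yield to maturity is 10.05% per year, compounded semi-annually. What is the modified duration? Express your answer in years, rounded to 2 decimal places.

2.53 years

Periodic yield y = 0.05025. First find Macaulay duration:
  t   CF        PV=CF/(1+0.05025)^t    t·PV
  1     2,562.50     2,439.8953     2,439.8953
  2     2,562.50     2,323.1566     4,646.3133
  3     2,562.50     2,212.0035     6,636.0104
  4     2,562.50     2,106.1685     8,424.6740
  5     2,562.50     2,005.3973    10,026.9864
  6    52,562.50    39,166.9607   235,001.7640
  Σ                 50,253.5818   267,175.6434
P = 50,253.5818; Macaulay duration = 267,175.6434 / 50,253.5818 = 5.31655 half-year periods = 2.65827 years.
Modified duration = D_Mac / (1 + y) = 2.65827 / 1.05025 = 2.53109 years.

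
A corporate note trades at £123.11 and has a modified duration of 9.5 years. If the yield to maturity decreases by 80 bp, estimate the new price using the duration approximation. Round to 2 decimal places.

Duration approximation: ΔP/P ≈ -D_mod · Δy = -9.5 × (-0.008) = +0.076000.
New price ≈ 123.11 × (1 + 0.076000) = 132.46636.

£132.47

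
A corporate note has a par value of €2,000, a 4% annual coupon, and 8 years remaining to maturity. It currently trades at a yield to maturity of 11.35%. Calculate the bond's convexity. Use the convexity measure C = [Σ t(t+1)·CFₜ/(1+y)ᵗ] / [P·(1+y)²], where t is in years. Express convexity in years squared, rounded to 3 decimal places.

45.649

With y = 0.1135:
  t   CF        PV=CF/(1+0.1135)^t    t·PV        t(t+1)·PV
  1        80.00        71.8455        71.8455         143.6911
  2        80.00        64.5223       129.0445         387.1335
  3        80.00        57.9454       173.8363         695.3454
  4        80.00        52.0390       208.1561       1,040.7804
  5        80.00        46.7346       233.6732       1,402.0391
  6        80.00        41.9709       251.8256       1,762.7793
  7        80.00        37.6928       263.8496       2,110.7970
  8     2,080.00       880.1193     7,040.9547      63,368.5924
  Σ                  1,252.8700     8,373.1856      70,911.1582
P = 1,252.8700.
Convexity = Σ t(t+1)·PV / [P·(1+y)²] = 70,911.1582 / (1,252.8700 × 1.239882) = 45.64867.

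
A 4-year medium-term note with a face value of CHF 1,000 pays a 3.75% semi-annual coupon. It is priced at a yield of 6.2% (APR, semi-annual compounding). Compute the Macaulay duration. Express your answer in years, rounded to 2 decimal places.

3.74 years

Periodic yield y = 0.031. Discount each cash flow and weight by its period:
  t   CF        PV=CF/(1+0.031)^t    t·PV
  1        18.75        18.1862        18.1862
  2        18.75        17.6394        35.2788
  3        18.75        17.1090        51.3271
  4        18.75        16.5946        66.3784
  5        18.75        16.0956        80.4781
  6        18.75        15.6117        93.6700
  7        18.75        15.1423       105.9958
  8     1,018.75       797.9916     6,383.9325
  Σ                    914.3704     6,835.2469
Price P = Σ PV = 914.3704.
Macaulay duration = Σ(t·PV) / P = 6,835.2469 / 914.3704 = 7.47536 half-year periods.
In years: 7.47536 / 2 = 3.73768 years.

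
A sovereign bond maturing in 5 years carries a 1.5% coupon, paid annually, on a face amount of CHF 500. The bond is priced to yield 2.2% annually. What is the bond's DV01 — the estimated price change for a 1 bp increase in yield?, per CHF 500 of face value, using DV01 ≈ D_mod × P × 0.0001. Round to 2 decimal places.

CHF 0.23

Periodic yield y = 0.022.
  t   CF        PV=CF/(1+0.022)^t    t·PV
  1         7.50         7.3386         7.3386
  2         7.50         7.1806        14.3612
  3         7.50         7.0260        21.0780
  4         7.50         6.8748        27.4990
  5       507.50       455.1783     2,275.8916
  Σ                    483.5982     2,346.1684
P = 483.5982; D_Mac = 4.85148 yrs; D_mod = 4.74705 yrs.
DV01 ≈ 4.74705 × 483.5982 × 0.0001 = 0.229566.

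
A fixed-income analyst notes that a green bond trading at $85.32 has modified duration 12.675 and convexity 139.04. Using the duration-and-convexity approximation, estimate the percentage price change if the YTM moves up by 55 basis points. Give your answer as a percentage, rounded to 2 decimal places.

Duration effect: -D_mod·Δy = -12.675 × (+0.0055) = -0.0697125
Convexity effect: ½·C·(Δy)² = 0.5 × 139.04 × (0.0055)² = +0.00210298
ΔP/P ≈ -0.0697125 + 0.00210298 = -0.06760952
= -6.760952%.

-6.76%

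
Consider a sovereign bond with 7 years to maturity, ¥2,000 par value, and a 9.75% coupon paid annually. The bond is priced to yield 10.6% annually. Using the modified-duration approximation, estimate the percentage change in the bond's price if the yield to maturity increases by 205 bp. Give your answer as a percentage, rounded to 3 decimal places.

Periodic yield y = 0.106. Modified duration first:
  t   CF        PV=CF/(1+0.106)^t    t·PV
  1       195.00       176.3110       176.3110
  2       195.00       159.4132       318.8265
  3       195.00       144.1349       432.4048
  4       195.00       130.3209       521.2836
  5       195.00       117.8308       589.1542
  6       195.00       106.5378       639.2270
  7     2,195.00     1,084.2979     7,590.0856
  Σ                  1,918.8467    10,267.2927
P = 1,918.8467; D_Mac = 5.35076 yrs; D_mod = 5.35076/(1+0.106) = 4.83794 yrs.
ΔP/P ≈ -D_mod · Δy = -4.83794 × (+0.0205) = -0.099178 = -9.9178%.

-9.918%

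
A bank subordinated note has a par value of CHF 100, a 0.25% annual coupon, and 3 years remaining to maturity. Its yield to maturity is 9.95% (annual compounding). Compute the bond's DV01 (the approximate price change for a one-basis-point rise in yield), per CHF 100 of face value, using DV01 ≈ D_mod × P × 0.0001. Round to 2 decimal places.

Periodic yield y = 0.0995.
  t   CF        PV=CF/(1+0.0995)^t    t·PV
  1         0.25         0.2274         0.2274
  2         0.25         0.2068         0.4136
  3       100.25        75.4221       226.2663
  Σ                     75.8563       226.9073
P = 75.8563; D_Mac = 2.99128 yrs; D_mod = 2.72058 yrs.
DV01 ≈ 2.72058 × 75.8563 × 0.0001 = 0.020637.

CHF 0.02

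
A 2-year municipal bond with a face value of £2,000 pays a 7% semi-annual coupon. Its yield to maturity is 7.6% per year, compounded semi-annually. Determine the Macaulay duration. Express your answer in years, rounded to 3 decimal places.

Periodic yield y = 0.038. Discount each cash flow and weight by its period:
  t   CF        PV=CF/(1+0.038)^t    t·PV
  1        70.00        67.4374        67.4374
  2        70.00        64.9686       129.9371
  3        70.00        62.5901       187.7704
  4     2,070.00     1,783.1215     7,132.4859
  Σ                  1,978.1176     7,517.6309
Price P = Σ PV = 1,978.1176.
Macaulay duration = Σ(t·PV) / P = 7,517.6309 / 1,978.1176 = 3.80040 half-year periods.
In years: 3.80040 / 2 = 1.90020 years.

1.900 years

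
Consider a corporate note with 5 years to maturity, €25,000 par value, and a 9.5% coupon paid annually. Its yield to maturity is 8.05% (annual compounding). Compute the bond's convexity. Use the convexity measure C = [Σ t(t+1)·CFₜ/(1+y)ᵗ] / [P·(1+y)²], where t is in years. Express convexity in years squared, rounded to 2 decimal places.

20.46

With y = 0.0805:
  t   CF        PV=CF/(1+0.0805)^t    t·PV        t(t+1)·PV
  1     2,375.00     2,198.0565     2,198.0565       4,396.1129
  2     2,375.00     2,034.2957     4,068.5913      12,205.7739
  3     2,375.00     1,882.7355     5,648.2064      22,592.8254
  4     2,375.00     1,742.4669     6,969.8675      34,849.3374
  5    27,375.00    18,587.8976    92,939.4881     557,636.9286
  Σ                 26,445.4520   111,824.2097     631,680.9782
P = 26,445.4520.
Convexity = Σ t(t+1)·PV / [P·(1+y)²] = 631,680.9782 / (26,445.4520 × 1.167480) = 20.45961.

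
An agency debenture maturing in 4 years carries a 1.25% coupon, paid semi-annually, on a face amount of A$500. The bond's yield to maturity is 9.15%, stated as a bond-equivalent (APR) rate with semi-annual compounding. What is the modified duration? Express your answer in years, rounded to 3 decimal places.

3.726 years

Periodic yield y = 0.04575. First find Macaulay duration:
  t   CF        PV=CF/(1+0.04575)^t    t·PV
  1        3.125         2.9883         2.9883
  2        3.125         2.8576         5.7151
  3        3.125         2.7325         8.1976
  4        3.125         2.6130        10.4520
  5        3.125         2.4987        12.4934
  6        3.125         2.3894        14.3362
  7        3.125         2.2848        15.9938
  8      503.125       351.7652     2,814.1219
  Σ                    370.1295     2,884.2983
P = 370.1295; Macaulay duration = 2,884.2983 / 370.1295 = 7.79267 half-year periods = 3.89634 years.
Modified duration = D_Mac / (1 + y) = 3.89634 / 1.04575 = 3.72588 years.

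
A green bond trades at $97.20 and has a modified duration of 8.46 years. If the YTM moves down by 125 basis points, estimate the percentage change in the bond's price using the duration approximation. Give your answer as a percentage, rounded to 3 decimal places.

+10.575%

Duration approximation: ΔP/P ≈ -D_mod · Δy = -8.46 × (-0.0125) = +0.105750.
As a percentage: +10.5750%.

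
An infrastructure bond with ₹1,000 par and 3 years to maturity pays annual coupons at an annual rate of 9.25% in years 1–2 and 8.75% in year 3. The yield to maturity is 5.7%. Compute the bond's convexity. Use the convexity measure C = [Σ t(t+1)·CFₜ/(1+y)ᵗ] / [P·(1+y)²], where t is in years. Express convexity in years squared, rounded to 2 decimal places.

9.62

With y = 0.057:
  t   CF        PV=CF/(1+0.057)^t    t·PV        t(t+1)·PV
  1        92.50        87.5118        87.5118         175.0237
  2        92.50        82.7926       165.5853         496.7559
  3     1,087.50       920.8827     2,762.6480      11,050.5921
  Σ                  1,091.1871     3,015.7451      11,722.3717
P = 1,091.1871.
Convexity = Σ t(t+1)·PV / [P·(1+y)²] = 11,722.3717 / (1,091.1871 × 1.117249) = 9.61538.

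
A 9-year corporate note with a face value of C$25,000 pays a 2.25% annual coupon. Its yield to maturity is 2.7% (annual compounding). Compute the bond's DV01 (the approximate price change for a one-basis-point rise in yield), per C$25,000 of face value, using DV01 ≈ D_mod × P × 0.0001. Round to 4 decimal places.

C$19.3233

Periodic yield y = 0.027.
  t   CF        PV=CF/(1+0.027)^t    t·PV
  1       562.50       547.7118       547.7118
  2       562.50       533.3123     1,066.6247
  3       562.50       519.2915     1,557.8744
  4       562.50       505.6392     2,022.5569
  5       562.50       492.3459     2,461.7294
  6       562.50       479.4020     2,876.4122
  7       562.50       466.7985     3,267.5893
  8       562.50       454.5263     3,636.2101
  9    25,562.50    20,112.6517   181,013.8654
  Σ                 24,111.6792   198,450.5741
P = 24,111.6792; D_Mac = 8.23048 yrs; D_mod = 8.01409 yrs.
DV01 ≈ 8.01409 × 24,111.6792 × 0.0001 = 19.323328.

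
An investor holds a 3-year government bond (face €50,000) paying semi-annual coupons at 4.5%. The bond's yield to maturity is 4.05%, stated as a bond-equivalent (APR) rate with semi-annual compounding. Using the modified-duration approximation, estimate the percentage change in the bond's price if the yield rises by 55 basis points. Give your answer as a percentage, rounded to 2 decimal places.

Periodic yield y = 0.02025. Modified duration first:
  t   CF        PV=CF/(1+0.02025)^t    t·PV
  1     1,125.00     1,102.6709     1,102.6709
  2     1,125.00     1,080.7850     2,161.5700
  3     1,125.00     1,059.3335     3,178.0005
  4     1,125.00     1,038.3078     4,153.2311
  5     1,125.00     1,017.6994     5,088.4968
  6    51,125.00    45,330.8331   271,984.9984
  Σ                 50,629.6297   287,668.9678
P = 50,629.6297; D_Mac = 5.68183 half-year periods = 2.84092 yrs; D_mod = 2.84092/(1+0.02025) = 2.78453 yrs.
ΔP/P ≈ -D_mod · Δy = -2.78453 × (+0.0055) = -0.015315 = -1.5315%.

-1.53%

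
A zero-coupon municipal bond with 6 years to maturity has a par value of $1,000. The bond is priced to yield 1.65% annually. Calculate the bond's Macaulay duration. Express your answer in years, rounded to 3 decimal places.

A zero-coupon bond has a single cash flow at maturity, so its Macaulay duration equals its maturity: 6 years.

6.000 years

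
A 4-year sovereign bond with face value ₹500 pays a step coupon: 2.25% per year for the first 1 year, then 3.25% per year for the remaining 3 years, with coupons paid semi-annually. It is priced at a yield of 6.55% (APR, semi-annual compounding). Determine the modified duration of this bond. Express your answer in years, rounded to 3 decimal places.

Periodic yield y = 0.03275. First find Macaulay duration:
  t   CF        PV=CF/(1+0.03275)^t    t·PV
  1        5.625         5.4466         5.4466
  2        5.625         5.2739        10.5478
  3        8.125         7.3763        22.1289
  4        8.125         7.1424        28.5695
  5        8.125         6.9159        34.5794
  6        8.125         6.6966        40.1794
  7        8.125         6.4842        45.3895
  8      508.125       392.6530     3,141.2241
  Σ                    437.9889     3,328.0651
P = 437.9889; Macaulay duration = 3,328.0651 / 437.9889 = 7.59852 half-year periods = 3.79926 years.
Modified duration = D_Mac / (1 + y) = 3.79926 / 1.03275 = 3.67878 years.

3.679 years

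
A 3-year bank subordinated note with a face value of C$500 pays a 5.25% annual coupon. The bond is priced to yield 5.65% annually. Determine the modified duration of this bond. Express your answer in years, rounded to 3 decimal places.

2.699 years

Periodic yield y = 0.0565. First find Macaulay duration:
  t   CF        PV=CF/(1+0.0565)^t    t·PV
  1        26.25        24.8462        24.8462
  2        26.25        23.5175        47.0349
  3       526.25       446.2555     1,338.7666
  Σ                    494.6192     1,410.6477
P = 494.6192; Macaulay duration = 1,410.6477 / 494.6192 = 2.85199 years.
Modified duration = D_Mac / (1 + y) = 2.85199 / 1.0565 = 2.69947 years.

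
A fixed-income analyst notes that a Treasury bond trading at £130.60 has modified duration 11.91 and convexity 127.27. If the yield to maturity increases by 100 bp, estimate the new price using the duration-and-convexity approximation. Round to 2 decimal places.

£115.88

Duration effect: -D_mod·Δy = -11.91 × (+0.01) = -0.119100
Convexity effect: ½·C·(Δy)² = 0.5 × 127.27 × (0.01)² = +0.0063635
ΔP/P ≈ -0.119100 + 0.0063635 = -0.1127365
New price ≈ 130.60 × (1 - 0.1127365) = 115.8766131.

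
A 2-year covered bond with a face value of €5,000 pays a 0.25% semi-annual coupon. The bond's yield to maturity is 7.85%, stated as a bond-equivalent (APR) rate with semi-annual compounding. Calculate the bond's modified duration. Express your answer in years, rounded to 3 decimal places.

Periodic yield y = 0.03925. First find Macaulay duration:
  t   CF        PV=CF/(1+0.03925)^t    t·PV
  1         6.25         6.0140         6.0140
  2         6.25         5.7868        11.5736
  3         6.25         5.5683        16.7048
  4     5,006.25     4,291.7301    17,166.9203
  Σ                  4,309.0991    17,201.2127
P = 4,309.0991; Macaulay duration = 17,201.2127 / 4,309.0991 = 3.99184 half-year periods = 1.99592 years.
Modified duration = D_Mac / (1 + y) = 1.99592 / 1.03925 = 1.92054 years.

1.921 years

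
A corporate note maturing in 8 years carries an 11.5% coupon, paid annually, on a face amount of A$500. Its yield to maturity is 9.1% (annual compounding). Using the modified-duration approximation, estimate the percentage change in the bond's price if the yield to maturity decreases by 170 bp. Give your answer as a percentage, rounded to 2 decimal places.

Periodic yield y = 0.091. Modified duration first:
  t   CF        PV=CF/(1+0.091)^t    t·PV
  1        57.50        52.7039        52.7039
  2        57.50        48.3079        96.6158
  3        57.50        44.2786       132.8357
  4        57.50        40.5853       162.3412
  5        57.50        37.2001       186.0005
  6        57.50        34.0972       204.5835
  7        57.50        31.2532       218.7725
  8       557.50       277.7454     2,221.9632
  Σ                    566.1717     3,275.8163
P = 566.1717; D_Mac = 5.78591 yrs; D_mod = 5.78591/(1+0.091) = 5.30331 yrs.
ΔP/P ≈ -D_mod · Δy = -5.30331 × (-0.017) = +0.090156 = +9.0156%.

+9.02%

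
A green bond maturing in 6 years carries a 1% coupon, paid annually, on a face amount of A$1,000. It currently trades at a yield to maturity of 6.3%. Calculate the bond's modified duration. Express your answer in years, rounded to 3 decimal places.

Periodic yield y = 0.063. First find Macaulay duration:
  t   CF        PV=CF/(1+0.063)^t    t·PV
  1        10.00         9.4073         9.4073
  2        10.00         8.8498        17.6996
  3        10.00         8.3253        24.9759
  4        10.00         7.8319        31.3276
  5        10.00         7.3677        36.8386
  6     1,010.00       700.0383     4,200.2297
  Σ                    741.8203     4,320.4787
P = 741.8203; Macaulay duration = 4,320.4787 / 741.8203 = 5.82416 years.
Modified duration = D_Mac / (1 + y) = 5.82416 / 1.063 = 5.47898 years.

5.479 years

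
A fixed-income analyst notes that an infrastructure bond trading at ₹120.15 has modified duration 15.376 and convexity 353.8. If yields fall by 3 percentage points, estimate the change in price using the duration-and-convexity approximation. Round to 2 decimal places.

Duration effect: -D_mod·Δy = -15.376 × (-0.03) = +0.461280
Convexity effect: ½·C·(Δy)² = 0.5 × 353.8 × (-0.03)² = +0.1592100
ΔP/P ≈ +0.461280 + 0.1592100 = +0.620490
ΔP ≈ 120.15 × (+0.620490) = +74.5518735.

+₹74.55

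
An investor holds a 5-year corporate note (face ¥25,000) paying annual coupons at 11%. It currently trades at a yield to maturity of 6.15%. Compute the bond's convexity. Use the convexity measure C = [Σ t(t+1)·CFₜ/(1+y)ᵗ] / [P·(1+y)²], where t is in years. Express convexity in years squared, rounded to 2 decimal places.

With y = 0.0615:
  t   CF        PV=CF/(1+0.0615)^t    t·PV        t(t+1)·PV
  1     2,750.00     2,590.6736     2,590.6736       5,181.3472
  2     2,750.00     2,440.5780     4,881.1561      14,643.4682
  3     2,750.00     2,299.1785     6,897.5356      27,590.1426
  4     2,750.00     2,165.9713     8,663.8852      43,319.4262
  5    27,750.00    20,590.3152   102,951.5760     617,709.4560
  Σ                 30,086.7167   125,984.8265     708,443.8401
P = 30,086.7167.
Convexity = Σ t(t+1)·PV / [P·(1+y)²] = 708,443.8401 / (30,086.7167 × 1.126782) = 20.89732.

20.90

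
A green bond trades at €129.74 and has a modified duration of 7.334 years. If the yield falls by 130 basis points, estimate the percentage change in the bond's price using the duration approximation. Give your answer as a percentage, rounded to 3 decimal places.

Duration approximation: ΔP/P ≈ -D_mod · Δy = -7.334 × (-0.013) = +0.095342.
As a percentage: +9.5342%.

+9.534%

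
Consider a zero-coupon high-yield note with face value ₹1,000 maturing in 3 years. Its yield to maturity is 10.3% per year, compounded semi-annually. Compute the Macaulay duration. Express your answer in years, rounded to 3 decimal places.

3.000 years

A zero-coupon bond has a single cash flow at maturity, so its Macaulay duration equals its maturity: 3 years.
(Equivalently: 6 semi-annual periods ÷ 2 = 3 years.)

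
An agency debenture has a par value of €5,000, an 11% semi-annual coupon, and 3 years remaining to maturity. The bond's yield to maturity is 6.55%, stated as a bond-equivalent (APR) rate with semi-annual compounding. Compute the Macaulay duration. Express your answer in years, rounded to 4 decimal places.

2.6579 years

Periodic yield y = 0.03275. Discount each cash flow and weight by its period:
  t   CF        PV=CF/(1+0.03275)^t    t·PV
  1       275.00       266.2794       266.2794
  2       275.00       257.8352       515.6705
  3       275.00       249.6589       748.9768
  4       275.00       241.7419       966.9675
  5       275.00       234.0759     1,170.3794
  6     5,275.00     4,347.6166    26,085.6998
  Σ                  5,597.2079    29,753.9733
Price P = Σ PV = 5,597.2079.
Macaulay duration = Σ(t·PV) / P = 29,753.9733 / 5,597.2079 = 5.31586 half-year periods.
In years: 5.31586 / 2 = 2.65793 years.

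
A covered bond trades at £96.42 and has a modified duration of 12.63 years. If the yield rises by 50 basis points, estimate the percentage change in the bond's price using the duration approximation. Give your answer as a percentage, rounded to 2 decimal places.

-6.32%

Duration approximation: ΔP/P ≈ -D_mod · Δy = -12.63 × (+0.005) = -0.063150.
As a percentage: -6.3150%.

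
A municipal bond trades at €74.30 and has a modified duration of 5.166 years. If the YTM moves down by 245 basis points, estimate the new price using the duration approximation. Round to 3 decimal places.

€83.704

Duration approximation: ΔP/P ≈ -D_mod · Δy = -5.166 × (-0.0245) = +0.126567.
New price ≈ 74.30 × (1 + 0.126567) = 83.7039281.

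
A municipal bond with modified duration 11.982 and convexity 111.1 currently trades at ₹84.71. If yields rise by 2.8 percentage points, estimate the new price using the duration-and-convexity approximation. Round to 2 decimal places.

Duration effect: -D_mod·Δy = -11.982 × (+0.028) = -0.335496
Convexity effect: ½·C·(Δy)² = 0.5 × 111.1 × (0.028)² = +0.0435512
ΔP/P ≈ -0.335496 + 0.0435512 = -0.2919448
New price ≈ 84.71 × (1 - 0.2919448) = 59.979355992.

₹59.98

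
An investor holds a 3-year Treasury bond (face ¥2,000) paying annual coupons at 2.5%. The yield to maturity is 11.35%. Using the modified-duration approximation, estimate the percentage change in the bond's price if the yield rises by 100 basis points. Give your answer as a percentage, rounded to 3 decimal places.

Periodic yield y = 0.1135. Modified duration first:
  t   CF        PV=CF/(1+0.1135)^t    t·PV
  1        50.00        44.9035        44.9035
  2        50.00        40.3264        80.6528
  3     2,050.00     1,484.8521     4,454.5563
  Σ                  1,570.0820     4,580.1126
P = 1,570.0820; D_Mac = 2.91712 yrs; D_mod = 2.91712/(1+0.1135) = 2.61977 yrs.
ΔP/P ≈ -D_mod · Δy = -2.61977 × (+0.01) = -0.026198 = -2.6198%.

-2.620%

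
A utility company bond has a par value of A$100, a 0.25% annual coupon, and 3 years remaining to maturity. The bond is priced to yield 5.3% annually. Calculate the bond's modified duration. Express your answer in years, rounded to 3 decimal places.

Periodic yield y = 0.053. First find Macaulay duration:
  t   CF        PV=CF/(1+0.053)^t    t·PV
  1         0.25         0.2374         0.2374
  2         0.25         0.2255         0.4509
  3       100.25        85.8617       257.5850
  Σ                     86.3245       258.2733
P = 86.3245; Macaulay duration = 258.2733 / 86.3245 = 2.99189 years.
Modified duration = D_Mac / (1 + y) = 2.99189 / 1.053 = 2.84130 years.

2.841 years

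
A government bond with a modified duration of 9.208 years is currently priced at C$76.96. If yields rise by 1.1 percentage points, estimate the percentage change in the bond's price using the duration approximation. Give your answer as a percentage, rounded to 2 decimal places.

Duration approximation: ΔP/P ≈ -D_mod · Δy = -9.208 × (+0.011) = -0.101288.
As a percentage: -10.1288%.

-10.13%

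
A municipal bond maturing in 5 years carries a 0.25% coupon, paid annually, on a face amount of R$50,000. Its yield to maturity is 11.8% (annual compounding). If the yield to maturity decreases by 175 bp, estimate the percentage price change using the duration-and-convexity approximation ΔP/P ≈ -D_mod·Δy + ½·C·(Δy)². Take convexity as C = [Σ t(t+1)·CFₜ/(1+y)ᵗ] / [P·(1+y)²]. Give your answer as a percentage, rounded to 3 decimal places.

+8.136%

With y = 0.118:
  t   CF        PV=CF/(1+0.118)^t    t·PV        t(t+1)·PV
  1       125.00       111.8068       111.8068         223.6136
  2       125.00       100.0061       200.0122         600.0365
  3       125.00        89.4509       268.3526       1,073.4105
  4       125.00        80.0097       320.0389       1,600.1946
  5    50,125.00    28,697.5861   143,487.9306     860,927.5836
  Σ                 29,078.8596   144,388.1411     864,424.8388
P = 29,078.8596; D_Mac = 4.96540 yrs; D_mod = 4.44132 yrs; C = 23.78298.
Duration effect: -4.44132 × (-0.0175) = +0.077723
Convexity effect: 0.5 × 23.78298 × (-0.0175)² = +0.0036418
ΔP/P ≈ +0.077723 + 0.0036418 = +0.081365 = +8.1365%.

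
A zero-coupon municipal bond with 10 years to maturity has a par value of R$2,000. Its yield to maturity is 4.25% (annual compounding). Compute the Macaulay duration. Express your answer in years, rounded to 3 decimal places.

10.000 years

A zero-coupon bond has a single cash flow at maturity, so its Macaulay duration equals its maturity: 10 years.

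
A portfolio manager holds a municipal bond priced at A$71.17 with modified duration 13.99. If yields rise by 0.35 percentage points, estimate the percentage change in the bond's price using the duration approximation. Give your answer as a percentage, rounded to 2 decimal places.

-4.90%

Duration approximation: ΔP/P ≈ -D_mod · Δy = -13.99 × (+0.0035) = -0.048965.
As a percentage: -4.8965%.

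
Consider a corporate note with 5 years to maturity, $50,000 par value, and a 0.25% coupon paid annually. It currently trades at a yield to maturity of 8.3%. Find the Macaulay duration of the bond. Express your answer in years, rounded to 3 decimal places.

4.969 years

Periodic yield y = 0.083. Discount each cash flow and weight by its year:
  t   CF        PV=CF/(1+0.083)^t    t·PV
  1       125.00       115.4201       115.4201
  2       125.00       106.5744       213.1489
  3       125.00        98.4067       295.2201
  4       125.00        90.8649       363.4596
  5    50,125.00    33,644.3469   168,221.7346
  Σ                 34,055.6131   169,208.9833
Price P = Σ PV = 34,055.6131.
Macaulay duration = Σ(t·PV) / P = 169,208.9833 / 34,055.6131 = 4.96861 years.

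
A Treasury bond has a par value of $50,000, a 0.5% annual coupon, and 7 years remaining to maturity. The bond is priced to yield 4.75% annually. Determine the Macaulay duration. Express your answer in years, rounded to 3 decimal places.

Periodic yield y = 0.0475. Discount each cash flow and weight by its year:
  t   CF        PV=CF/(1+0.0475)^t    t·PV
  1       250.00       238.6635       238.6635
  2       250.00       227.8410       455.6821
  3       250.00       217.5093       652.5280
  4       250.00       207.6461       830.5846
  5       250.00       198.2302       991.1511
  6       250.00       189.2413     1,135.4475
  7    50,250.00    36,312.6417   254,188.4920
  Σ                 37,591.7732   258,492.5488
Price P = Σ PV = 37,591.7732.
Macaulay duration = Σ(t·PV) / P = 258,492.5488 / 37,591.7732 = 6.87631 years.

6.876 years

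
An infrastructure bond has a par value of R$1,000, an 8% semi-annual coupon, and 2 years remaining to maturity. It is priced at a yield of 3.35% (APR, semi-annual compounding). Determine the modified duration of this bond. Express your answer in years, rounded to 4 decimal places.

1.8616 years

Periodic yield y = 0.01675. First find Macaulay duration:
  t   CF        PV=CF/(1+0.01675)^t    t·PV
  1        40.00        39.3410        39.3410
  2        40.00        38.6929        77.3859
  3        40.00        38.0555       114.1665
  4     1,040.00       973.1429     3,892.5716
  Σ                  1,089.2324     4,123.4650
P = 1,089.2324; Macaulay duration = 4,123.4650 / 1,089.2324 = 3.78566 half-year periods = 1.89283 years.
Modified duration = D_Mac / (1 + y) = 1.89283 / 1.01675 = 1.86165 years.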